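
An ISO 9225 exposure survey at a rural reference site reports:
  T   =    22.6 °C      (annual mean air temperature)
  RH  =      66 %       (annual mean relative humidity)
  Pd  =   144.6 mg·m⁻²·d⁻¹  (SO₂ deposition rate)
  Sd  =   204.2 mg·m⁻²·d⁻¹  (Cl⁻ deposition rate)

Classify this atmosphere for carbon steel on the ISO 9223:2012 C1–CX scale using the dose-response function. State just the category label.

carbon steel: T>10 °C ⇒ hinge -0.054·(22.6−10) = -0.6804
  sulphur-dioxide contribution → 44.57 μm/a
  chloride contribution → 60.16 μm/a
  ⇒ r_corr(carbon steel) = 104.7 μm/a
Category bounds: 80…200 μm/a bracket r_corr ⇒ C5

C5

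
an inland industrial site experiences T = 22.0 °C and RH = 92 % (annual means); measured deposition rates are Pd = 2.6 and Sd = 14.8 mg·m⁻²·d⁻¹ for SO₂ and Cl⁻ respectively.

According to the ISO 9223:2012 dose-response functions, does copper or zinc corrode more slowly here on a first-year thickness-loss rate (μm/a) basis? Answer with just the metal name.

copper: temperature factor f = -0.080·(12.0) = -0.9600
  SO₂ term: 0.0053·2.6^0.26·exp(0.059·92-0.9600) = 0.5924
  Sd branch = 0.01025·Sd^0.27·e^(0.036·RH+0.049·T) = 1.711 μm/a
  r_corr = 0.5924 + 1.711 = 2.303 μm/a
zinc: f(T) = -0.071·(T−10) [T>10 °C] = -0.8520
  SO₂ term: 0.0129·2.6^0.44·exp(0.046·92-0.8520) = 0.5769
  Cl⁻ term: 0.0175·14.8^0.57·exp(0.008·92+0.085·22.0) = 1.101
  sum: 0.5769 + 1.101 → r_corr = 1.678 μm/a
Ordering by μm/a: copper (2.3) > zinc (1.68)

zinc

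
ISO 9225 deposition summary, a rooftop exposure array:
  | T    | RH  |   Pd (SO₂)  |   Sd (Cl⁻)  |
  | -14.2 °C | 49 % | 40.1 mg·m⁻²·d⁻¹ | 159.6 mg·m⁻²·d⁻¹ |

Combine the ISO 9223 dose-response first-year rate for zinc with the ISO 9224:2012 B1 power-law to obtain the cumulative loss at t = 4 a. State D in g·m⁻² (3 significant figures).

D(4) = 8.55 g·m⁻²

zinc: T≤10 °C ⇒ hinge +0.038·(-14.2−10) = -0.9196
  sulphur-dioxide contribution → 0.2486 μm/a
  chloride contribution → 0.1396 μm/a
  total first-year rate 0.3882 μm/a
Power-law: D(4) = r_corr · 4^0.813
  D(4) = 0.3882 × 4^0.813 = 0.3882 × 3.087 = 1.198 μm
  Mass loss = 1.198 μm × 7.14 g/cm³ = 8.555 g·m⁻²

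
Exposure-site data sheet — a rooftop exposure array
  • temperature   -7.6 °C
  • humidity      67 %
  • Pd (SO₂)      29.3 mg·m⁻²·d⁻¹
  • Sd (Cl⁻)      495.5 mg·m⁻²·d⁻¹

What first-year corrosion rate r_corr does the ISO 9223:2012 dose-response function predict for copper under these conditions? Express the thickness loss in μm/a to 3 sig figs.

copper: f(T) = +0.126·(T−10) [T≤10 °C] = -2.2176
  Pd branch = 0.0053·Pd^0.26·e^(0.059·RH+f) = 0.07233 μm/a
  Cl⁻ term: 0.01025·495.5^0.27·exp(0.036·67+0.049·-7.6) = 0.4209
  sum: 0.07233 + 0.4209 → r_corr = 0.4932 μm/a

r_corr = 0.493 μm/a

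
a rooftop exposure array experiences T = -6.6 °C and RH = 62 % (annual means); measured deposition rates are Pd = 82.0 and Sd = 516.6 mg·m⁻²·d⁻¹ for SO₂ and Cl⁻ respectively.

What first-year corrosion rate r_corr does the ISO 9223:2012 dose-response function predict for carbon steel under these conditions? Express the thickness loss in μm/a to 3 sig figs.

carbon steel: temperature factor f = +0.150·(-16.6) = -2.4900
  sulphur-dioxide contribution → 5.015 μm/a
  chloride contribution → 29.15 μm/a
  ⇒ r_corr(carbon steel) = 34.17 μm/a

r_corr = 34.2 μm/a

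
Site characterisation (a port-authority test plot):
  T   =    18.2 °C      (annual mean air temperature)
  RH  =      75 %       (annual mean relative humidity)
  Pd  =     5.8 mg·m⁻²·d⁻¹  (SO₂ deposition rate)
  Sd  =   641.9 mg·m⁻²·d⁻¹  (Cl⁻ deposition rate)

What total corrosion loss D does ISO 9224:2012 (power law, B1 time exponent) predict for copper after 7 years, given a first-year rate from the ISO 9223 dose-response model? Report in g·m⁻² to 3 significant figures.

D(7) = 81.8 g·m⁻²

copper: T>10 °C ⇒ hinge -0.080·(18.2−10) = -0.6560
  sulphur-dioxide contribution → 0.3628 μm/a
  chloride contribution → 2.131 μm/a
  ⇒ r_corr(copper) = 2.494 μm/a
Long-term exponent b (ISO 9224 Table 2, B1) = 0.667
  D(7) = 2.494 × 7^0.667 = 2.494 × 3.662 = 9.132 μm
  Mass loss = 9.132 μm × 8.96 g/cm³ = 81.83 g·m⁻²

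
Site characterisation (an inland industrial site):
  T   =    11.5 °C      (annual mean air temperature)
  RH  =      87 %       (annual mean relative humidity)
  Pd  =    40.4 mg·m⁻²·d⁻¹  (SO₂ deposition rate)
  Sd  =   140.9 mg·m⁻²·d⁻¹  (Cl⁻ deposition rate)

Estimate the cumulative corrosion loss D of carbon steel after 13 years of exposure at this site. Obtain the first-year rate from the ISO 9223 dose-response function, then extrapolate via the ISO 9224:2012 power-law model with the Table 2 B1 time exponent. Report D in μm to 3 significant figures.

carbon steel: f(T) = -0.054·(T−10) [T>10 °C] = -0.0810
  Pd branch = 1.77·Pd^0.52·e^(0.02·RH+f) = 63.65 μm/a
  Cl⁻ term: 0.102·140.9^0.62·exp(0.033·87+0.04·11.5) = 61.31
  sum: 63.65 + 61.31 → r_corr = 125 μm/a
ISO 9224: D(t) = r_corr · t^b with b = 0.523 (carbon steel, B1)
  D(13) = 125 × 13^0.523 = 125 × 3.825 = 477.9 μm

D(13) = 478 μm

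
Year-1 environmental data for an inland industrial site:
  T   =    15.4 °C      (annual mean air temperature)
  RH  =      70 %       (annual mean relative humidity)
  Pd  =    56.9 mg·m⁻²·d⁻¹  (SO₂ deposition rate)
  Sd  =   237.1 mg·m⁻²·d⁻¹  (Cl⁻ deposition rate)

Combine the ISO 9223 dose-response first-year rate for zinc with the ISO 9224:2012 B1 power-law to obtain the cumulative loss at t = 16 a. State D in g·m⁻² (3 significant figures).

zinc: f(T) = -0.071·(T−10) [T>10 °C] = -0.3834
  SO₂ term: 0.0129·56.9^0.44·exp(0.046·70-0.3834) = 1.302
  Sd branch = 0.0175·Sd^0.57·e^(0.008·RH+0.085·T) = 2.561 μm/a
  r_corr = 1.302 + 2.561 = 3.864 μm/a
Long-term exponent b (ISO 9224 Table 2, B1) = 0.813
  D(16) = 3.864 × 16^0.813 = 3.864 × 9.527 = 36.81 μm
  Mass loss = 36.81 μm × 7.14 g/cm³ = 262.8 g·m⁻²

D(16) = 263 g·m⁻²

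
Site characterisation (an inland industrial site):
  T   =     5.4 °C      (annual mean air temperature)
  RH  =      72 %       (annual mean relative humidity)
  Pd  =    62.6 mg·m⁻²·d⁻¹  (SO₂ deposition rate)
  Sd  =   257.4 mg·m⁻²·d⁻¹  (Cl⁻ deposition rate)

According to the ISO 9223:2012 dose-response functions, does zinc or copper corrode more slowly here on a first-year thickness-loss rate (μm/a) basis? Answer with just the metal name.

zinc: temperature factor f = +0.038·(-4.6) = -0.1748
  sulphur-dioxide contribution → 1.835 μm/a
  chloride contribution → 1.166 μm/a
  ⇒ r_corr(zinc) = 3 μm/a
copper: temperature factor f = +0.126·(-4.6) = -0.5796
  sulphur-dioxide contribution → 0.6089 μm/a
  chloride contribution → 0.7984 μm/a
  ⇒ r_corr(copper) = 1.407 μm/a
Ordering by μm/a: zinc (3) > copper (1.41)

copper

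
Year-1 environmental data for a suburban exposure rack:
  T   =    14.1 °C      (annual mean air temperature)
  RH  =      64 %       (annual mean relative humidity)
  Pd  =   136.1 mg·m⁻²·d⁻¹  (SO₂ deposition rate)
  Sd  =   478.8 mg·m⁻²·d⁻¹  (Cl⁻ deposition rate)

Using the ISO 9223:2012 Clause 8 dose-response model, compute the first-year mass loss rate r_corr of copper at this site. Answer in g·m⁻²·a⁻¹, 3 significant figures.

copper: temperature factor f = -0.080·(4.1) = -0.3280
  sulphur-dioxide contribution → 0.5978 μm/a
  chloride contribution → 1.084 μm/a
  ⇒ r_corr(copper) = 1.682 μm/a
Convert to mass loss: 1.682 μm/a × 8.96 g/cm³ = 15.07 g·m⁻²·a⁻¹

r_corr = 15.1 g·m⁻²·a⁻¹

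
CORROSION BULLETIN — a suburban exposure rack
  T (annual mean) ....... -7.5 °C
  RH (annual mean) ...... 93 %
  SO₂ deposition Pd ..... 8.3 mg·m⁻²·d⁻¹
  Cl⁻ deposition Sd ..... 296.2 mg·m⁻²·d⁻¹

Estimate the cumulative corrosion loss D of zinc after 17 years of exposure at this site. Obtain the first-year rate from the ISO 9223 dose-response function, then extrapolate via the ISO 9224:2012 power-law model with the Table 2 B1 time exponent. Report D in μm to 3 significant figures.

zinc: temperature factor f = +0.038·(-17.5) = -0.6650
  SO₂ term: 0.0129·8.3^0.44·exp(0.046·93-0.6650) = 1.214
  Sd branch = 0.0175·Sd^0.57·e^(0.008·RH+0.085·T) = 0.499 μm/a
  r_corr = 1.214 + 0.499 = 1.713 μm/a
Power-law: D(17) = r_corr · 17^0.813
  D(17) = 1.713 × 17^0.813 = 1.713 × 10.01 = 17.14 μm

D(17) = 17.1 μm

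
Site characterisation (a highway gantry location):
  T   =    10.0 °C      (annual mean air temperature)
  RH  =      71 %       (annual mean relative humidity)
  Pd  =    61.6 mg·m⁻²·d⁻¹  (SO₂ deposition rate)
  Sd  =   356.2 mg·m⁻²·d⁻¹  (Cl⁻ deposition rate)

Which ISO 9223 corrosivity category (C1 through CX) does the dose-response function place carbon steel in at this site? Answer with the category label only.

C5

carbon steel: temperature factor f = +0.150·(0.0) = +0.0000
  sulphur-dioxide contribution → 62.41 μm/a
  chloride contribution → 60.52 μm/a
  total first-year rate 122.9 μm/a
Category bounds: 80…200 μm/a bracket r_corr ⇒ C5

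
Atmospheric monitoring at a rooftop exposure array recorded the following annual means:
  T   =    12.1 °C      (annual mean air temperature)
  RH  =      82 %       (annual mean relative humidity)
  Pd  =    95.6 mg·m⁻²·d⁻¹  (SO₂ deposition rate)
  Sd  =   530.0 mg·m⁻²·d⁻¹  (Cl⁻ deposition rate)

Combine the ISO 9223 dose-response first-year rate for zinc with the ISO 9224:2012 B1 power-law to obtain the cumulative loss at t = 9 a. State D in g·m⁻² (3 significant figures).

zinc: temperature factor f = -0.071·(2.1) = -0.1491
  SO₂ term: 0.0129·95.6^0.44·exp(0.046·82-0.1491) = 3.592
  Sd branch = 0.0175·Sd^0.57·e^(0.008·RH+0.085·T) = 3.369 μm/a
  r_corr = 3.592 + 3.369 = 6.961 μm/a
ISO 9224: D(t) = r_corr · t^b with b = 0.813 (zinc, B1)
  D(9) = 6.961 × 9^0.813 = 6.961 × 5.968 = 41.54 μm
  Mass loss = 41.54 μm × 7.14 g/cm³ = 296.6 g·m⁻²

D(9) = 297 g·m⁻²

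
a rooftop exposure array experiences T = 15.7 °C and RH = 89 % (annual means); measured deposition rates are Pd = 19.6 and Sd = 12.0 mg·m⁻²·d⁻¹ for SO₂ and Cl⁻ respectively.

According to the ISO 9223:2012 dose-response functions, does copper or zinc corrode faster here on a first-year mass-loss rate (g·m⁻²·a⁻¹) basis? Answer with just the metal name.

copper: temperature factor f = -0.080·(5.7) = -0.4560
  Pd branch = 0.0053·Pd^0.26·e^(0.059·RH+f) = 1.389 μm/a
  Cl⁻ term: 0.01025·12.0^0.27·exp(0.036·89+0.049·15.7) = 1.066
  sum: 1.389 + 1.066 → r_corr = 2.455 μm/a
  mass loss = 2.455 μm/a × 8.96 g/cm³ = 22 g·m⁻²·a⁻¹
zinc: f(T) = -0.071·(T−10) [T>10 °C] = -0.4047
  Pd branch = 0.0129·Pd^0.44·e^(0.046·RH+f) = 1.912 μm/a
  Sd branch = 0.0175·Sd^0.57·e^(0.008·RH+0.085·T) = 0.5584 μm/a
  sum: 1.912 + 0.5584 → r_corr = 2.47 μm/a
  mass loss = 2.47 μm/a × 7.14 g/cm³ = 17.64 g·m⁻²·a⁻¹
Ordering by g·m⁻²·a⁻¹: copper (22) > zinc (17.6)

copper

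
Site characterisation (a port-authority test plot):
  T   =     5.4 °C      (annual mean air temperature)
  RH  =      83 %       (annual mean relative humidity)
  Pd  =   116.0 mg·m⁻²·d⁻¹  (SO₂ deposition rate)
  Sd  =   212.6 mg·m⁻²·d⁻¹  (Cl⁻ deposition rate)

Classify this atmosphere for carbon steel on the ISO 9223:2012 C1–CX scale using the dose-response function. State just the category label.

carbon steel: T≤10 °C ⇒ hinge +0.150·(5.4−10) = -0.6900
  SO₂ term: 1.77·116.0^0.52·exp(0.02·83-0.6900) = 55.3
  Sd branch = 0.102·Sd^0.62·e^(0.033·RH+0.04·T) = 54.33 μm/a
  sum: 55.3 + 54.33 → r_corr = 109.6 μm/a
ISO 9223 Table 2 (carbon steel): 80 < 110 ≤ 200 μm/a ⇒ C5

C5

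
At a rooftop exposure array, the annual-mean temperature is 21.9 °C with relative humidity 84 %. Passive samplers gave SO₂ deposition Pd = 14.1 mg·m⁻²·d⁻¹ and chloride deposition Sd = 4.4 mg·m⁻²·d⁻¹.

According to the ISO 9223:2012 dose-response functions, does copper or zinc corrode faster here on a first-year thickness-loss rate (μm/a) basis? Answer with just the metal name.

copper

copper: T>10 °C ⇒ hinge -0.080·(21.9−10) = -0.9520
  Pd branch = 0.0053·Pd^0.26·e^(0.059·RH+f) = 0.5781 μm/a
  Sd branch = 0.01025·Sd^0.27·e^(0.036·RH+0.049·T) = 0.92 μm/a
  sum: 0.5781 + 0.92 → r_corr = 1.498 μm/a
zinc: f(T) = -0.071·(T−10) [T>10 °C] = -0.8449
  SO₂ term: 0.0129·14.1^0.44·exp(0.046·84-0.8449) = 0.8461
  Sd branch = 0.0175·Sd^0.57·e^(0.008·RH+0.085·T) = 0.513 μm/a
  r_corr = 0.8461 + 0.513 = 1.359 μm/a
Ordering by μm/a: copper (1.5) > zinc (1.36)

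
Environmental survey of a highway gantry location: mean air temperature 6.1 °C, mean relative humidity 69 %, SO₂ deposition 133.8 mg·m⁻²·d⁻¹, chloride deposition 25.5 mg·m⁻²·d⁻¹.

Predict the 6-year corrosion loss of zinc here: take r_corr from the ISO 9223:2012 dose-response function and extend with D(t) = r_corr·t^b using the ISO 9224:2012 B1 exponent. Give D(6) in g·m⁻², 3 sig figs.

D(6) = 80.2 g·m⁻²

zinc: T≤10 °C ⇒ hinge +0.038·(6.1−10) = -0.1482
  SO₂ term: 0.0129·133.8^0.44·exp(0.046·69-0.1482) = 2.293
  Cl⁻ term: 0.0175·25.5^0.57·exp(0.008·69+0.085·6.1) = 0.3234
  r_corr = 2.293 + 0.3234 = 2.616 μm/a
Power-law: D(6) = r_corr · 6^0.813
  D(6) = 2.616 × 6^0.813 = 2.616 × 4.292 = 11.23 μm
  Mass loss = 11.23 μm × 7.14 g/cm³ = 80.16 g·m⁻²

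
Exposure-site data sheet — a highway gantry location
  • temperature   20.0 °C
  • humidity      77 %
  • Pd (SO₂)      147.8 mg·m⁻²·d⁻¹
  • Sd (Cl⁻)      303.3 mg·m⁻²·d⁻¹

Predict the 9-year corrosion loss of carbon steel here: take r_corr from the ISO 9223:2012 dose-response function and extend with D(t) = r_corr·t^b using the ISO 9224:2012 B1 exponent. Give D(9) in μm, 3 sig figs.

D(9) = 518 μm

carbon steel: temperature factor f = -0.054·(10.0) = -0.5400
  sulphur-dioxide contribution → 64.64 μm/a
  chloride contribution → 99.62 μm/a
  ⇒ r_corr(carbon steel) = 164.3 μm/a
Long-term exponent b (ISO 9224 Table 2, B1) = 0.523
  D(9) = 164.3 × 9^0.523 = 164.3 × 3.156 = 518.3 μm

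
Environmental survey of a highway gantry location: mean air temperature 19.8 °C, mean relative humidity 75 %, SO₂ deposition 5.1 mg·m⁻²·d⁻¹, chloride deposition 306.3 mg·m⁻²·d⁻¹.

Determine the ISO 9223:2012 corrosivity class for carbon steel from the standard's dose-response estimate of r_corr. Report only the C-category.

C5

carbon steel: f(T) = -0.054·(T−10) [T>10 °C] = -0.5292
  sulphur-dioxide contribution → 10.9 μm/a
  chloride contribution → 93.08 μm/a
  ⇒ r_corr(carbon steel) = 104 μm/a
104 μm/a falls in (80, 200] for carbon steel → category C5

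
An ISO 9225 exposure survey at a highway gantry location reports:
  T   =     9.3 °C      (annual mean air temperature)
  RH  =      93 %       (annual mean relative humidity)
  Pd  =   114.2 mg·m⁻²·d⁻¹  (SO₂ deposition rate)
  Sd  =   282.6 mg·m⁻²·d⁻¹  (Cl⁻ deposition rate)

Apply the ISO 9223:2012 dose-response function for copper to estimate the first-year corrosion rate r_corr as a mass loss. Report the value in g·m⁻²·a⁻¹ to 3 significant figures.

r_corr = 54.9 g·m⁻²·a⁻¹

copper: temperature factor f = +0.126·(-0.7) = -0.0882
  SO₂ term: 0.0053·114.2^0.26·exp(0.059·93-0.0882) = 4.017
  Sd branch = 0.01025·Sd^0.27·e^(0.036·RH+0.049·T) = 2.111 μm/a
  r_corr = 4.017 + 2.111 = 6.128 μm/a
Convert to mass loss: 6.128 μm/a × 8.96 g/cm³ = 54.91 g·m⁻²·a⁻¹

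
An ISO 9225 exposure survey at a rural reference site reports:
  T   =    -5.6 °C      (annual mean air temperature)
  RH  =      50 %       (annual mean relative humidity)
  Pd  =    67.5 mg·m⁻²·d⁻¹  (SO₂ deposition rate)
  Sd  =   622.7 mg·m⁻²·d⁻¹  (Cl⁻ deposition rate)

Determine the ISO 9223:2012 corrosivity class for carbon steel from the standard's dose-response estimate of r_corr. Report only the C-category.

C3

carbon steel: T≤10 °C ⇒ hinge +0.150·(-5.6−10) = -2.3400
  sulphur-dioxide contribution → 4.142 μm/a
  chloride contribution → 22.93 μm/a
  ⇒ r_corr(carbon steel) = 27.07 μm/a
27.1 μm/a falls in (25, 50] for carbon steel → category C3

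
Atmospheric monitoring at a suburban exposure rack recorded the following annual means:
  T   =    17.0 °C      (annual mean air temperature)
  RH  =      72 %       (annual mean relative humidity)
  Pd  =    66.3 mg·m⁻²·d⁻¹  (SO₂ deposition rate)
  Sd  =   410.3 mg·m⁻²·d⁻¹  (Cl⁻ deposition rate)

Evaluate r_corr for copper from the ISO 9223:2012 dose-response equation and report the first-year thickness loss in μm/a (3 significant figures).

r_corr = 2.23 μm/a

copper: T>10 °C ⇒ hinge -0.080·(17.0−10) = -0.5600
  Pd branch = 0.0053·Pd^0.26·e^(0.059·RH+f) = 0.6303 μm/a
  Sd branch = 0.01025·Sd^0.27·e^(0.036·RH+0.049·T) = 1.599 μm/a
  r_corr = 0.6303 + 1.599 = 2.229 μm/a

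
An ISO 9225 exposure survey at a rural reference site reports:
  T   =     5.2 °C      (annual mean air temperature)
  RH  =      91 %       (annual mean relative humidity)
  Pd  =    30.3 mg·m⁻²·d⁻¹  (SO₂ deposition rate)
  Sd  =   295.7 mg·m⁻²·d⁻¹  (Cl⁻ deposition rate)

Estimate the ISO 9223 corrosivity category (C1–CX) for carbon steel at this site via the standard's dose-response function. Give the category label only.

C5

carbon steel: f(T) = +0.150·(T−10) [T≤10 °C] = -0.7200
  sulphur-dioxide contribution → 31.34 μm/a
  chloride contribution → 86.11 μm/a
  ⇒ r_corr(carbon steel) = 117.4 μm/a
ISO 9223 Table 2 (carbon steel): 80 < 117 ≤ 200 μm/a ⇒ C5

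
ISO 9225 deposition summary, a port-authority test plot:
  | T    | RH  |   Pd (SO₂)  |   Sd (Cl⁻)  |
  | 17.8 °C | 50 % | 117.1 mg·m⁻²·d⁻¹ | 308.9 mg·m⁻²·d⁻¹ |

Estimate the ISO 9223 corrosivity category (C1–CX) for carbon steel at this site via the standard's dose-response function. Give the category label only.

C4

carbon steel: T>10 °C ⇒ hinge -0.054·(17.8−10) = -0.4212
  Pd branch = 1.77·Pd^0.52·e^(0.02·RH+f) = 37.58 μm/a
  Cl⁻ term: 0.102·308.9^0.62·exp(0.033·50+0.04·17.8) = 37.85
  sum: 37.58 + 37.85 → r_corr = 75.44 μm/a
Category bounds: 50…80 μm/a bracket r_corr ⇒ C4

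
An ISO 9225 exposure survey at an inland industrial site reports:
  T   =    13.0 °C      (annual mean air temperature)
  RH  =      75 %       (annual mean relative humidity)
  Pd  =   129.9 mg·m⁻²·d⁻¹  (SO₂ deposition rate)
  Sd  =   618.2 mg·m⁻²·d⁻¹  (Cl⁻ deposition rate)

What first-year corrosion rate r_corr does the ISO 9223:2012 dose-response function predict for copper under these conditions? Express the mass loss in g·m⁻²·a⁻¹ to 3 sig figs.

copper: temperature factor f = -0.080·(3.0) = -0.2400
  sulphur-dioxide contribution → 1.234 μm/a
  chloride contribution → 1.635 μm/a
  total first-year rate 2.869 μm/a
Convert to mass loss: 2.869 μm/a × 8.96 g/cm³ = 25.71 g·m⁻²·a⁻¹

r_corr = 25.7 g·m⁻²·a⁻¹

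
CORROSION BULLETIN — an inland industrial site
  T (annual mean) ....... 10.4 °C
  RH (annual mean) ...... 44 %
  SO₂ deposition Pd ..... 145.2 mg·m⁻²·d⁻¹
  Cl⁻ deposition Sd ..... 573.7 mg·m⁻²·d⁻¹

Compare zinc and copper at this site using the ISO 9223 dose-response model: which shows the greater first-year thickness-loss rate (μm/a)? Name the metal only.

zinc: T>10 °C ⇒ hinge -0.071·(10.4−10) = -0.0284
  Pd branch = 0.0129·Pd^0.44·e^(0.046·RH+f) = 0.8483 μm/a
  Cl⁻ term: 0.0175·573.7^0.57·exp(0.008·44+0.085·10.4) = 2.25
  r_corr = 0.8483 + 2.25 = 3.099 μm/a
copper: f(T) = -0.080·(T−10) [T>10 °C] = -0.0320
  SO₂ term: 0.0053·145.2^0.26·exp(0.059·44-0.0320) = 0.2511
  Cl⁻ term: 0.01025·573.7^0.27·exp(0.036·44+0.049·10.4) = 0.4622
  r_corr = 0.2511 + 0.4622 = 0.7133 μm/a
Ordering by μm/a: zinc (3.1) > copper (0.713)

zinc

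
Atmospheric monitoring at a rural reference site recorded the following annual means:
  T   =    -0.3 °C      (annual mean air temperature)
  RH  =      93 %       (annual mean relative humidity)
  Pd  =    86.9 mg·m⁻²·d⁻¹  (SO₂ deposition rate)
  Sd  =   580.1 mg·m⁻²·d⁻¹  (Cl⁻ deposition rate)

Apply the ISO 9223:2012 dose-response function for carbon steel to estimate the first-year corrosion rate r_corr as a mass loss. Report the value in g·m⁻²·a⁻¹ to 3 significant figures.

r_corr = 1.07e+03 g·m⁻²·a⁻¹

carbon steel: f(T) = +0.150·(T−10) [T≤10 °C] = -1.5450
  sulphur-dioxide contribution → 24.72 μm/a
  chloride contribution → 112.1 μm/a
  total first-year rate 136.8 μm/a
Convert to mass loss: 136.8 μm/a × 7.85 g/cm³ = 1074 g·m⁻²·a⁻¹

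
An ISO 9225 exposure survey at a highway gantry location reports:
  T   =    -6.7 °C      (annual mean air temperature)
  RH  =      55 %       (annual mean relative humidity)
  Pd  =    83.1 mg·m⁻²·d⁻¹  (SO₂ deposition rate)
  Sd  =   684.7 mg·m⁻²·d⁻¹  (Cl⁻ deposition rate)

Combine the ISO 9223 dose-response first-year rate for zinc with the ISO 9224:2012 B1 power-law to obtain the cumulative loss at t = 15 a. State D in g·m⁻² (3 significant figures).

D(15) = 79.8 g·m⁻²

zinc: f(T) = +0.038·(T−10) [T≤10 °C] = -0.6346
  SO₂ term: 0.0129·83.1^0.44·exp(0.046·55-0.6346) = 0.6003
  Cl⁻ term: 0.0175·684.7^0.57·exp(0.008·55+0.085·-6.7) = 0.6354
  r_corr = 0.6003 + 0.6354 = 1.236 μm/a
Power-law: D(15) = r_corr · 15^0.813
  D(15) = 1.236 × 15^0.813 = 1.236 × 9.04 = 11.17 μm
  Mass loss = 11.17 μm × 7.14 g/cm³ = 79.76 g·m⁻²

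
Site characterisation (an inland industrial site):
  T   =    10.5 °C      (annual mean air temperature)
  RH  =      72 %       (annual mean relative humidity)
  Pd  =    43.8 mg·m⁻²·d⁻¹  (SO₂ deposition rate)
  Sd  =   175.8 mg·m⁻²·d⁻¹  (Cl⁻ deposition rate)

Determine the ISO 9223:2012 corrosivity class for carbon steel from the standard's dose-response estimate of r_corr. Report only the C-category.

C5

carbon steel: f(T) = -0.054·(T−10) [T>10 °C] = -0.0270
  SO₂ term: 1.77·43.8^0.52·exp(0.02·72-0.0270) = 51.9
  Sd branch = 0.102·Sd^0.62·e^(0.033·RH+0.04·T) = 41.19 μm/a
  sum: 51.9 + 41.19 → r_corr = 93.09 μm/a
Category bounds: 80…200 μm/a bracket r_corr ⇒ C5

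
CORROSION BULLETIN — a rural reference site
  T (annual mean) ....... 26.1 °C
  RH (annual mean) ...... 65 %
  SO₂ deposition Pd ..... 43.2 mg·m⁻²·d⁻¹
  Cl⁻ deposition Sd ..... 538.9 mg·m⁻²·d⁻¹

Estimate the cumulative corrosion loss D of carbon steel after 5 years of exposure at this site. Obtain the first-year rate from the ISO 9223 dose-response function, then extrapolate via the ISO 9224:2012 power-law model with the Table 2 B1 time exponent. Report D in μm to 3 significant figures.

D(5) = 328 μm

carbon steel: f(T) = -0.054·(T−10) [T>10 °C] = -0.8694
  sulphur-dioxide contribution → 19.29 μm/a
  chloride contribution → 122.2 μm/a
  ⇒ r_corr(carbon steel) = 141.5 μm/a
ISO 9224: D(t) = r_corr · t^b with b = 0.523 (carbon steel, B1)
  D(5) = 141.5 × 5^0.523 = 141.5 × 2.32 = 328.3 μm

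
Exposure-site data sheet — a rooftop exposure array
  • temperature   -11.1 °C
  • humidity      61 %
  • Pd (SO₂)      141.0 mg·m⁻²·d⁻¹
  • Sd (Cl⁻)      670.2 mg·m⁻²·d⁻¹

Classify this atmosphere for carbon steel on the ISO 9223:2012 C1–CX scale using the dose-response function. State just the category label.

C3

carbon steel: temperature factor f = +0.150·(-21.1) = -3.1650
  Pd branch = 1.77·Pd^0.52·e^(0.02·RH+f) = 3.318 μm/a
  Sd branch = 0.102·Sd^0.62·e^(0.033·RH+0.04·T) = 27.69 μm/a
  sum: 3.318 + 27.69 → r_corr = 31 μm/a
Category bounds: 25…50 μm/a bracket r_corr ⇒ C3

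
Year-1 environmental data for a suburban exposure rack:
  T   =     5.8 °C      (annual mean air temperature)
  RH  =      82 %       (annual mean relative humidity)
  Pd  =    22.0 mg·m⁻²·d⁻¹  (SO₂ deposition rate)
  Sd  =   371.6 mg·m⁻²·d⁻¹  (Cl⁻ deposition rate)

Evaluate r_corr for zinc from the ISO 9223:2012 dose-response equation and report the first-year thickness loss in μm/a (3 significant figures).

zinc: f(T) = +0.038·(T−10) [T≤10 °C] = -0.1596
  SO₂ term: 0.0129·22.0^0.44·exp(0.046·82-0.1596) = 1.863
  Cl⁻ term: 0.0175·371.6^0.57·exp(0.008·82+0.085·5.8) = 1.611
  r_corr = 1.863 + 1.611 = 3.473 μm/a

r_corr = 3.47 μm/a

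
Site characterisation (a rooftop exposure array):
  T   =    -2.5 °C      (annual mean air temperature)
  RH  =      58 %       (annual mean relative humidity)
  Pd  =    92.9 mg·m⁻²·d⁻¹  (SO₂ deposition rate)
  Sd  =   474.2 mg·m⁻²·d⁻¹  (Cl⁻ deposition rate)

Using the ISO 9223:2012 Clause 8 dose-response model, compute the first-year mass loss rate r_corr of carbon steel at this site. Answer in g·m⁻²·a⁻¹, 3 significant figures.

carbon steel: T≤10 °C ⇒ hinge +0.150·(-2.5−10) = -1.8750
  sulphur-dioxide contribution → 9.137 μm/a
  chloride contribution → 28.54 μm/a
  ⇒ r_corr(carbon steel) = 37.68 μm/a
Convert to mass loss: 37.68 μm/a × 7.85 g/cm³ = 295.8 g·m⁻²·a⁻¹

r_corr = 296 g·m⁻²·a⁻¹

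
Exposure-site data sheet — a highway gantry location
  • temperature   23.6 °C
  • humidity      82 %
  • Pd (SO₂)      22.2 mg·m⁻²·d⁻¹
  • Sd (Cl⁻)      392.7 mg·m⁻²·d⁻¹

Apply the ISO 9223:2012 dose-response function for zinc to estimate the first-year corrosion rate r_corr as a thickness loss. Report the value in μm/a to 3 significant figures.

r_corr = 8.38 μm/a

zinc: f(T) = -0.071·(T−10) [T>10 °C] = -0.9656
  Pd branch = 0.0129·Pd^0.44·e^(0.046·RH+f) = 0.8352 μm/a
  Cl⁻ term: 0.0175·392.7^0.57·exp(0.008·82+0.085·23.6) = 7.546
  r_corr = 0.8352 + 7.546 = 8.382 μm/a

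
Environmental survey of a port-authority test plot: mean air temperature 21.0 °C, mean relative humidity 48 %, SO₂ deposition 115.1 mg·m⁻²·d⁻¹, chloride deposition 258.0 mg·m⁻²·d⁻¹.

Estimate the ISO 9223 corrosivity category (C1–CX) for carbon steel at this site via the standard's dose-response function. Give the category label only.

C4

carbon steel: T>10 °C ⇒ hinge -0.054·(21.0−10) = -0.5940
  Pd branch = 1.77·Pd^0.52·e^(0.02·RH+f) = 30.11 μm/a
  Cl⁻ term: 0.102·258.0^0.62·exp(0.033·48+0.04·21.0) = 36.02
  r_corr = 30.11 + 36.02 = 66.13 μm/a
Category bounds: 50…80 μm/a bracket r_corr ⇒ C4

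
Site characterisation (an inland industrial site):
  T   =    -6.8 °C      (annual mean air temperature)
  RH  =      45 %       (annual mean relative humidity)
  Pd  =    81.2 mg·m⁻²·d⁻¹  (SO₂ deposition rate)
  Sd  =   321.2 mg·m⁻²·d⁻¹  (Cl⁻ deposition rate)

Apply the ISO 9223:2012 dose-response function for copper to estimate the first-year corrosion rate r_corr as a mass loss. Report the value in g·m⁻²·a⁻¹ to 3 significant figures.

r_corr = 1.84 g·m⁻²·a⁻¹

copper: f(T) = +0.126·(T−10) [T≤10 °C] = -2.1168
  Pd branch = 0.0053·Pd^0.26·e^(0.059·RH+f) = 0.02848 μm/a
  Cl⁻ term: 0.01025·321.2^0.27·exp(0.036·45+0.049·-6.8) = 0.1764
  sum: 0.02848 + 0.1764 → r_corr = 0.2048 μm/a
Convert to mass loss: 0.2048 μm/a × 8.96 g/cm³ = 1.835 g·m⁻²·a⁻¹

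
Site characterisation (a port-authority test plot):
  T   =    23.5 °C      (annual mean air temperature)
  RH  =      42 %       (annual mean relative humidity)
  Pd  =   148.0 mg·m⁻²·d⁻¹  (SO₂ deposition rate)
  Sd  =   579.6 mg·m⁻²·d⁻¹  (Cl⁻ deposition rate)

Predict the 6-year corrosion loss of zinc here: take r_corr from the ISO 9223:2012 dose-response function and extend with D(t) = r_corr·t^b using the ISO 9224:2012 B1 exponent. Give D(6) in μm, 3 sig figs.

zinc: temperature factor f = -0.071·(13.5) = -0.9585
  Pd branch = 0.0129·Pd^0.44·e^(0.046·RH+f) = 0.3078 μm/a
  Sd branch = 0.0175·Sd^0.57·e^(0.008·RH+0.085·T) = 6.783 μm/a
  sum: 0.3078 + 6.783 → r_corr = 7.091 μm/a
Power-law: D(6) = r_corr · 6^0.813
  D(6) = 7.091 × 6^0.813 = 7.091 × 4.292 = 30.43 μm

D(6) = 30.4 μm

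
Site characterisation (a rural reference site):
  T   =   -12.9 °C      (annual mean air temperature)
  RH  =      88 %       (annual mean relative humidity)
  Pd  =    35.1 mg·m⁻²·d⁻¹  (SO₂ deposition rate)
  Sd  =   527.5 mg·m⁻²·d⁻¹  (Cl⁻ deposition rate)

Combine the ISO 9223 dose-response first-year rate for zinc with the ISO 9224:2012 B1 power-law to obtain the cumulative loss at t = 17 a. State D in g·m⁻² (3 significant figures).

zinc: temperature factor f = +0.038·(-22.9) = -0.8702
  sulphur-dioxide contribution → 1.481 μm/a
  chloride contribution → 0.421 μm/a
  total first-year rate 1.902 μm/a
Long-term exponent b (ISO 9224 Table 2, B1) = 0.813
  D(17) = 1.902 × 17^0.813 = 1.902 × 10.01 = 19.04 μm
  Mass loss = 19.04 μm × 7.14 g/cm³ = 135.9 g·m⁻²

D(17) = 136 g·m⁻²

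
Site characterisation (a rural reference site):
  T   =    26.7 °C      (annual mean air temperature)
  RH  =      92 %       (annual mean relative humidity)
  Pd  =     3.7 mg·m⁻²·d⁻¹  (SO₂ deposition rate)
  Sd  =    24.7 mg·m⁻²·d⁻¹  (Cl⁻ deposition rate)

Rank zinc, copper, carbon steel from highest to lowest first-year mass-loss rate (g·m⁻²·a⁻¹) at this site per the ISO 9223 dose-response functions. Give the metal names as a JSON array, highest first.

["carbon steel", "copper", "zinc"]

zinc: temperature factor f = -0.071·(16.7) = -1.1857
  Pd branch = 0.0129·Pd^0.44·e^(0.046·RH+f) = 0.4826 μm/a
  Sd branch = 0.0175·Sd^0.57·e^(0.008·RH+0.085·T) = 2.199 μm/a
  sum: 0.4826 + 2.199 → r_corr = 2.681 μm/a
  mass loss = 2.681 μm/a × 7.14 g/cm³ = 19.14 g·m⁻²·a⁻¹
copper: T>10 °C ⇒ hinge -0.080·(26.7−10) = -1.3360
  SO₂ term: 0.0053·3.7^0.26·exp(0.059·92-1.3360) = 0.4458
  Cl⁻ term: 0.01025·24.7^0.27·exp(0.036·92+0.049·26.7) = 2.474
  sum: 0.4458 + 2.474 → r_corr = 2.919 μm/a
  mass loss = 2.919 μm/a × 8.96 g/cm³ = 26.16 g·m⁻²·a⁻¹
carbon steel: T>10 °C ⇒ hinge -0.054·(26.7−10) = -0.9018
  SO₂ term: 1.77·3.7^0.52·exp(0.02·92-0.9018) = 8.931
  Sd branch = 0.102·Sd^0.62·e^(0.033·RH+0.04·T) = 45.12 μm/a
  r_corr = 8.931 + 45.12 = 54.06 μm/a
  mass loss = 54.06 μm/a × 7.85 g/cm³ = 424.3 g·m⁻²·a⁻¹
Ordering by g·m⁻²·a⁻¹: carbon steel (424) > copper (26.2) > zinc (19.1)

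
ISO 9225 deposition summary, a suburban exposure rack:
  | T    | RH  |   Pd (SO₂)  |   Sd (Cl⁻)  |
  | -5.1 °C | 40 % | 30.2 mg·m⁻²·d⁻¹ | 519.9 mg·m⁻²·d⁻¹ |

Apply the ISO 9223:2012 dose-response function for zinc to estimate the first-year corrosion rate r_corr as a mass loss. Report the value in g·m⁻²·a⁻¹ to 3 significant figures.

r_corr = 5.40 g·m⁻²·a⁻¹

zinc: T≤10 °C ⇒ hinge +0.038·(-5.1−10) = -0.5738
  Pd branch = 0.0129·Pd^0.44·e^(0.046·RH+f) = 0.205 μm/a
  Sd branch = 0.0175·Sd^0.57·e^(0.008·RH+0.085·T) = 0.5518 μm/a
  sum: 0.205 + 0.5518 → r_corr = 0.7568 μm/a
Convert to mass loss: 0.7568 μm/a × 7.14 g/cm³ = 5.404 g·m⁻²·a⁻¹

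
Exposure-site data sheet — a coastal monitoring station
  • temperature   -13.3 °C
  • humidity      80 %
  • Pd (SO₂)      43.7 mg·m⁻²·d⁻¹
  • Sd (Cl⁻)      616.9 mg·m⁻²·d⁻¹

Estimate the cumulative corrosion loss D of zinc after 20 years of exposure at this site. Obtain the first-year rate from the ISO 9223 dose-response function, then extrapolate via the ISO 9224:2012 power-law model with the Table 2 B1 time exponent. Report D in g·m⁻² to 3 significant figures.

zinc: temperature factor f = +0.038·(-23.3) = -0.8854
  SO₂ term: 0.0129·43.7^0.44·exp(0.046·80-0.8854) = 1.112
  Sd branch = 0.0175·Sd^0.57·e^(0.008·RH+0.085·T) = 0.4173 μm/a
  sum: 1.112 + 0.4173 → r_corr = 1.529 μm/a
ISO 9224: D(t) = r_corr · t^b with b = 0.813 (zinc, B1)
  D(20) = 1.529 × 20^0.813 = 1.529 × 11.42 = 17.47 μm
  Mass loss = 17.47 μm × 7.14 g/cm³ = 124.7 g·m⁻²

D(20) = 125 g·m⁻²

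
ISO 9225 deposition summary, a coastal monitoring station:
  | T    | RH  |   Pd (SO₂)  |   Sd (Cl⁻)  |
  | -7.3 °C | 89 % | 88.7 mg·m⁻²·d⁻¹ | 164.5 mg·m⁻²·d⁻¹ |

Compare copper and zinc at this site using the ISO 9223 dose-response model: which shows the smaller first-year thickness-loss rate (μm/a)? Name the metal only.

copper

copper: temperature factor f = +0.126·(-17.3) = -2.1798
  sulphur-dioxide contribution → 0.3669 μm/a
  chloride contribution → 0.7002 μm/a
  total first-year rate 1.067 μm/a
zinc: temperature factor f = +0.038·(-17.3) = -0.6574
  sulphur-dioxide contribution → 2.885 μm/a
  chloride contribution → 0.3516 μm/a
  ⇒ r_corr(zinc) = 3.237 μm/a
Ordering by μm/a: zinc (3.24) > copper (1.07)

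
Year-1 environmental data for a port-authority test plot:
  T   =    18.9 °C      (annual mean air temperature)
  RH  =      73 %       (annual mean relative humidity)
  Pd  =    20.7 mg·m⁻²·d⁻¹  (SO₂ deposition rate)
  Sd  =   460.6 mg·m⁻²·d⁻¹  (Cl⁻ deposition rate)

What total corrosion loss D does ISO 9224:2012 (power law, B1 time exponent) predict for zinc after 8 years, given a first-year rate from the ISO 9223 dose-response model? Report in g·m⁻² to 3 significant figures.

zinc: T>10 °C ⇒ hinge -0.071·(18.9−10) = -0.6319
  Pd branch = 0.0129·Pd^0.44·e^(0.046·RH+f) = 0.7474 μm/a
  Sd branch = 0.0175·Sd^0.57·e^(0.008·RH+0.085·T) = 5.158 μm/a
  sum: 0.7474 + 5.158 → r_corr = 5.905 μm/a
Power-law: D(8) = r_corr · 8^0.813
  D(8) = 5.905 × 8^0.813 = 5.905 × 5.423 = 32.02 μm
  Mass loss = 32.02 μm × 7.14 g/cm³ = 228.6 g·m⁻²

D(8) = 229 g·m⁻²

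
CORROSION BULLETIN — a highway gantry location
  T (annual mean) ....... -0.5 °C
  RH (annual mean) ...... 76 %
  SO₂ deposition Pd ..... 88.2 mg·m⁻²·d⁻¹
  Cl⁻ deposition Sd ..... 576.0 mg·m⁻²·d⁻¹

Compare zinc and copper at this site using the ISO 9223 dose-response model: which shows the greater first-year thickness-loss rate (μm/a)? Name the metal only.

zinc

zinc: temperature factor f = +0.038·(-10.5) = -0.3990
  sulphur-dioxide contribution → 2.049 μm/a
  chloride contribution → 1.154 μm/a
  total first-year rate 3.203 μm/a
copper: f(T) = +0.126·(T−10) [T≤10 °C] = -1.3230
  sulphur-dioxide contribution → 0.4008 μm/a
  chloride contribution → 0.8583 μm/a
  total first-year rate 1.259 μm/a
Ordering by μm/a: zinc (3.2) > copper (1.26)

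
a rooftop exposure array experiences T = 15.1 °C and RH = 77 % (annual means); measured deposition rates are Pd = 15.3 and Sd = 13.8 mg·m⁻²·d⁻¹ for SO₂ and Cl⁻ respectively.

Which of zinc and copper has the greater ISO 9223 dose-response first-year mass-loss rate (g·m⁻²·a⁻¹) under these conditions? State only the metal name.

zinc: temperature factor f = -0.071·(5.1) = -0.3621
  SO₂ term: 0.0129·15.3^0.44·exp(0.046·77-0.3621) = 1.03
  Sd branch = 0.0175·Sd^0.57·e^(0.008·RH+0.085·T) = 0.522 μm/a
  sum: 1.03 + 0.522 → r_corr = 1.552 μm/a
  mass loss = 1.552 μm/a × 7.14 g/cm³ = 11.08 g·m⁻²·a⁻¹
copper: T>10 °C ⇒ hinge -0.080·(15.1−10) = -0.4080
  SO₂ term: 0.0053·15.3^0.26·exp(0.059·77-0.4080) = 0.6731
  Sd branch = 0.01025·Sd^0.27·e^(0.036·RH+0.049·T) = 0.6977 μm/a
  r_corr = 0.6731 + 0.6977 = 1.371 μm/a
  mass loss = 1.371 μm/a × 8.96 g/cm³ = 12.28 g·m⁻²·a⁻¹
Ordering by g·m⁻²·a⁻¹: copper (12.3) > zinc (11.1)

copper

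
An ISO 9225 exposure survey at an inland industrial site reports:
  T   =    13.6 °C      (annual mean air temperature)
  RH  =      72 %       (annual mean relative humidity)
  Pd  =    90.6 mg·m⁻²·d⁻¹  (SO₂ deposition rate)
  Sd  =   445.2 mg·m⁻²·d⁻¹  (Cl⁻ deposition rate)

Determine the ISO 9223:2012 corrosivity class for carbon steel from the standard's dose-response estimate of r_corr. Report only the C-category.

carbon steel: T>10 °C ⇒ hinge -0.054·(13.6−10) = -0.1944
  sulphur-dioxide contribution → 64.07 μm/a
  chloride contribution → 82.96 μm/a
  total first-year rate 147 μm/a
Category bounds: 80…200 μm/a bracket r_corr ⇒ C5

C5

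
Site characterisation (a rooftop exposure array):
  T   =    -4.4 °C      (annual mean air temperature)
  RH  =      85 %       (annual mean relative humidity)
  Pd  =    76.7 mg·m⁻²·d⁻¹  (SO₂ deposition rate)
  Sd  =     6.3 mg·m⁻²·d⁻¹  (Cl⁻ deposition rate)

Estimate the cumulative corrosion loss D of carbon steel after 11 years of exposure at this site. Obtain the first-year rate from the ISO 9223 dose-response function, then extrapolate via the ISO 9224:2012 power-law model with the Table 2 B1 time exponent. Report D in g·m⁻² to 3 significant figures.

D(11) = 415 g·m⁻²

carbon steel: temperature factor f = +0.150·(-14.4) = -2.1600
  SO₂ term: 1.77·76.7^0.52·exp(0.02·85-2.1600) = 10.67
  Sd branch = 0.102·Sd^0.62·e^(0.033·RH+0.04·T) = 4.425 μm/a
  sum: 10.67 + 4.425 → r_corr = 15.1 μm/a
Long-term exponent b (ISO 9224 Table 2, B1) = 0.523
  D(11) = 15.1 × 11^0.523 = 15.1 × 3.505 = 52.92 μm
  Mass loss = 52.92 μm × 7.85 g/cm³ = 415.4 g·m⁻²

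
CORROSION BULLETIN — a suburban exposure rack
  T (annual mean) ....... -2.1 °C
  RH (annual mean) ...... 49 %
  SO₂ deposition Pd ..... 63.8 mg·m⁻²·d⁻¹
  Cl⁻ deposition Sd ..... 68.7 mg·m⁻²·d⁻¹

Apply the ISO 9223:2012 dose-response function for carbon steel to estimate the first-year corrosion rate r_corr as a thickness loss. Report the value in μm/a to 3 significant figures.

carbon steel: temperature factor f = +0.150·(-12.1) = -1.8150
  Pd branch = 1.77·Pd^0.52·e^(0.02·RH+f) = 6.666 μm/a
  Cl⁻ term: 0.102·68.7^0.62·exp(0.033·49+0.04·-2.1) = 6.506
  r_corr = 6.666 + 6.506 = 13.17 μm/a

r_corr = 13.2 μm/a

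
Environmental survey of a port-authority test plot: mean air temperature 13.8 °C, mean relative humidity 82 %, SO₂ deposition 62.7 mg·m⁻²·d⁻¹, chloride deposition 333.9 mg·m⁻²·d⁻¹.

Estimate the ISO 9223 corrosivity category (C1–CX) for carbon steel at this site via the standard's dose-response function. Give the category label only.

C5

carbon steel: temperature factor f = -0.054·(3.8) = -0.2052
  sulphur-dioxide contribution → 63.93 μm/a
  chloride contribution → 97.31 μm/a
  ⇒ r_corr(carbon steel) = 161.2 μm/a
ISO 9223 Table 2 (carbon steel): 80 < 161 ≤ 200 μm/a ⇒ C5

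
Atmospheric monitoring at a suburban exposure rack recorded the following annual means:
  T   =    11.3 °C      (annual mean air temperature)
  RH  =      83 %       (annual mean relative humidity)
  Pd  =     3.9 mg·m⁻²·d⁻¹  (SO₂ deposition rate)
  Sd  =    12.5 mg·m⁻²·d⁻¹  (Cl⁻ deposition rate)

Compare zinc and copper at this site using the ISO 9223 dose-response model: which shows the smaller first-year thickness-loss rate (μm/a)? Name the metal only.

zinc

zinc: T>10 °C ⇒ hinge -0.071·(11.3−10) = -0.0923
  SO₂ term: 0.0129·3.9^0.44·exp(0.046·83-0.0923) = 0.9743
  Sd branch = 0.0175·Sd^0.57·e^(0.008·RH+0.085·T) = 0.3748 μm/a
  sum: 0.9743 + 0.3748 → r_corr = 1.349 μm/a
copper: f(T) = -0.080·(T−10) [T>10 °C] = -0.1040
  Pd branch = 0.0053·Pd^0.26·e^(0.059·RH+f) = 0.911 μm/a
  Sd branch = 0.01025·Sd^0.27·e^(0.036·RH+0.049·T) = 0.6999 μm/a
  r_corr = 0.911 + 0.6999 = 1.611 μm/a
Ordering by μm/a: copper (1.61) > zinc (1.35)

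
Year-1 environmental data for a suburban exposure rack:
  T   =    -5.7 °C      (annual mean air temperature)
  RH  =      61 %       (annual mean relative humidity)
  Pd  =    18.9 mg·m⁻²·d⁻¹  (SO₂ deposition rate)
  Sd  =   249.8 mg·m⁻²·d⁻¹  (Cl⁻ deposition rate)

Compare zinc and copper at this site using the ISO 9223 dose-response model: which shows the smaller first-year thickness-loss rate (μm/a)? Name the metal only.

copper

zinc: temperature factor f = +0.038·(-15.7) = -0.5966
  Pd branch = 0.0129·Pd^0.44·e^(0.046·RH+f) = 0.4283 μm/a
  Sd branch = 0.0175·Sd^0.57·e^(0.008·RH+0.085·T) = 0.4085 μm/a
  sum: 0.4283 + 0.4085 → r_corr = 0.8368 μm/a
copper: T≤10 °C ⇒ hinge +0.126·(-5.7−10) = -1.9782
  Pd branch = 0.0053·Pd^0.26·e^(0.059·RH+f) = 0.05755 μm/a
  Cl⁻ term: 0.01025·249.8^0.27·exp(0.036·61+0.049·-5.7) = 0.3094
  sum: 0.05755 + 0.3094 → r_corr = 0.3669 μm/a
Ordering by μm/a: zinc (0.837) > copper (0.367)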